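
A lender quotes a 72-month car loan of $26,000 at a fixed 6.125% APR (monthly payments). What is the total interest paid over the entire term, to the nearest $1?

Monthly rate = 6.125%/12 = 0.0051042; payment = 26,000 × 0.0051042 / (1 − (1+0.0051042)^−72) = $432.43.
Total paid = 72 × $432.43 = $31,134.96; interest = $31,134.96 − $26,000 = $5,134.96.

$5,135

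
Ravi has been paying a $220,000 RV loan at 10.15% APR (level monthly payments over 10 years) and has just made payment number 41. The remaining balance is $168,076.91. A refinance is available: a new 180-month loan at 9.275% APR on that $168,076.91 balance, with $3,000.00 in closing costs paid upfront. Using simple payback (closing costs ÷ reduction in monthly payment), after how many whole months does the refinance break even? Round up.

Current payment = 220,000 × 10.15%/12 / (1 − (1+0.0084583)^−120) = $2,925.62.
Refinanced payment = 168,076.91 × 0.0077292 / (1 − (1+0.0077292)^−180) = $1,732.35.
Monthly savings = $2,925.62 − $1,732.35 = $1,193.27.
Break-even = $3,000.00 / $1,193.27 = 2.51 → 3 months.

3 months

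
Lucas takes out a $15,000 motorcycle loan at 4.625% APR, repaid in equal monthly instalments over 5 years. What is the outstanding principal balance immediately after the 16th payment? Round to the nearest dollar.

$11,332

With monthly rate i = 4.625%/12 = 0.0038542, the balance after k of n payments is P · [(1+i)^n − (1+i)^k] / [(1+i)^n − 1].
(1+0.0038542)^60 = 1.25961423 and (1+0.0038542)^16 = 1.06348169, so the balance is 15,000 × (1.25961423 − 1.06348169) / (1.25961423 − 1) = $11,332.15.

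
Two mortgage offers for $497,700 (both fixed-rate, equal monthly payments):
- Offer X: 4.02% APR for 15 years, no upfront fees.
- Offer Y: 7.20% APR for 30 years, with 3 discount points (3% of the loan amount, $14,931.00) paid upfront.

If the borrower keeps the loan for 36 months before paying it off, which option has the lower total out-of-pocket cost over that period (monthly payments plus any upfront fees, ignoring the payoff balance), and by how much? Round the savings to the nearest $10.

Offer X: at 4.02% the monthly rate is 0.0033500, so the payment is 497,700 × 0.0033500 / (1 − 1.0033500^−180) = $3,686.42.
Offer Y: monthly rate = 7.2%/12 = 0.0060000; payment = 497,700 × 0.0060000 / (1 − (1+0.0060000)^−360) = $3,378.33.
Over 36 months: Offer X costs 36 × $3,686.42 = $132,711.12; Offer Y costs 36 × $3,378.33 + $14,931.00 = $136,550.88.
Offer X is cheaper by $136,550.88 − $132,711.12 = $3,839.76.

Offer X by $3,840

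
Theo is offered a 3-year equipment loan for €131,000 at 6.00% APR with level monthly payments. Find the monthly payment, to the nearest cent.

Monthly rate = 6%/12 = 0.0050000; payment = 131,000 × 0.0050000 / (1 − (1+0.0050000)^−36) = €3,985.27.

€3,985.27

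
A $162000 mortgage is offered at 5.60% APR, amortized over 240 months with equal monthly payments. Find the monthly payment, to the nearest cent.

Monthly rate = 5.6%/12 = 0.0046667; payment = 162,000 × 0.0046667 / (1 − (1+0.0046667)^−240) = $1,123.55.

$1,123.55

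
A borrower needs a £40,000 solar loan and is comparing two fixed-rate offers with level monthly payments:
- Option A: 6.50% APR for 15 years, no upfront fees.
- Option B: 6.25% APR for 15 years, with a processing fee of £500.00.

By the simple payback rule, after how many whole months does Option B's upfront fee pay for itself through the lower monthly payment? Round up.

92 months

Option A: monthly rate = 6.5%/12 = 0.0054167; payment = 40,000 × 0.0054167 / (1 − (1+0.0054167)^−180) = £348.44.
Option B: at 6.25% the monthly rate is 0.0052083, so the payment is 40,000 × 0.0052083 / (1 − 1.0052083^−180) = £342.97.
Monthly savings = £348.44 − £342.97 = £5.47.
Break-even = £500.00 / £5.47 = 91.41 → 92 months.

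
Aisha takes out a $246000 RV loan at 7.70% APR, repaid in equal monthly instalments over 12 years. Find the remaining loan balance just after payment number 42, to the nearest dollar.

$195,857

With monthly rate i = 7.7%/12 = 0.0064167, the balance after k of n payments is P · [(1+i)^n − (1+i)^k] / [(1+i)^n − 1].
(1+0.0064167)^144 = 2.51192181 and (1+0.0064167)^42 = 1.30818285, so the balance is 246,000 × (2.51192181 − 1.30818285) / (2.51192181 − 1) = $195,856.55.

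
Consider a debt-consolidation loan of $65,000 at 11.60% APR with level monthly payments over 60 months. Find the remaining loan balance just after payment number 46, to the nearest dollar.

With monthly rate i = 11.6%/12 = 0.0096667, the balance after k of n payments is P · [(1+i)^n − (1+i)^k] / [(1+i)^n − 1].
(1+0.0096667)^60 = 1.78107053 and (1+0.0096667)^46 = 1.55664240, so the balance is 65,000 × (1.78107053 − 1.55664240) / (1.78107053 − 1) = $18,676.71.

$18,677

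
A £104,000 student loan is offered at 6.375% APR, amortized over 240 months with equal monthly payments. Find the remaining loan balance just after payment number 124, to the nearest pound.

With monthly rate i = 6.375%/12 = 0.0053125, the balance after k of n payments is P · [(1+i)^n − (1+i)^k] / [(1+i)^n − 1].
(1+0.0053125)^240 = 3.56664447 and (1+0.0053125)^124 = 1.92900894, so the balance is 104,000 × (3.56664447 − 1.92900894) / (3.56664447 − 1) = £66,356.71.

£66,357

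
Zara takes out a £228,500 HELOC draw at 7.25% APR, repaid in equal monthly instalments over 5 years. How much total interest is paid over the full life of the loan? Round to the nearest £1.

Monthly rate = 7.25%/12 = 0.0060417; payment = 228,500 × 0.0060417 / (1 − (1+0.0060417)^−60) = £4,551.57.
Total paid = 60 × £4,551.57 = £273,094.20; interest = £273,094.20 − £228,500 = £44,594.20.

£44,594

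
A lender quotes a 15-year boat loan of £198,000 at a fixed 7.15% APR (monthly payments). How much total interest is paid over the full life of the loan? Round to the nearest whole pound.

£125,339

At 7.15% the monthly rate is 0.0059583, so the payment is 198,000 × 0.0059583 / (1 − 1.0059583^−180) = £1,796.33.
Total paid = 180 × £1,796.33 = £323,339.40; interest = £323,339.40 − £198,000 = £125,339.40.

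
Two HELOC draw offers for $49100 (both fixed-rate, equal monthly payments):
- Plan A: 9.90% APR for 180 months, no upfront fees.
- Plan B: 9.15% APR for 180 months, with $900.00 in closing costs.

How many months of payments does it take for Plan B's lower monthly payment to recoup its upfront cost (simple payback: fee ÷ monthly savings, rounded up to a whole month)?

41 months

Plan A: monthly rate = 9.9%/12 = 0.0082500; payment = 49,100 × 0.0082500 / (1 − (1+0.0082500)^−180) = $524.63.
Plan B: at 9.15% the monthly rate is 0.0076250, so the payment is 49,100 × 0.0076250 / (1 − 1.0076250^−180) = $502.40.
Monthly savings = $524.63 − $502.40 = $22.23.
Break-even = $900.00 / $22.23 = 40.49 → 41 months.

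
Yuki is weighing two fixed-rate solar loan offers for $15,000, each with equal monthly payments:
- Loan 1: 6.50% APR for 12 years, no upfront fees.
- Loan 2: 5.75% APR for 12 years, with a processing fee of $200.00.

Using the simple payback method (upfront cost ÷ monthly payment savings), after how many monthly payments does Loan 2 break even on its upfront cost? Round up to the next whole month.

35 months

Loan 1: monthly rate = 6.5%/12 = 0.0054167; payment = 15,000 × 0.0054167 / (1 − (1+0.0054167)^−144) = $150.29.
Loan 2: monthly rate = 5.75%/12 = 0.0047917; payment = 15,000 × 0.0047917 / (1 − (1+0.0047917)^−144) = $144.44.
Monthly savings = $150.29 − $144.44 = $5.85.
Break-even = $200.00 / $5.85 = 34.19 → 35 months.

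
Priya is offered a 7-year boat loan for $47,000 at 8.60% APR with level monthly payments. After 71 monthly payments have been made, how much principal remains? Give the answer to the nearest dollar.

With monthly rate i = 8.6%/12 = 0.0071667, the balance after k of n payments is P · [(1+i)^n − (1+i)^k] / [(1+i)^n − 1].
(1+0.0071667)^84 = 1.82185112 and (1+0.0071667)^71 = 1.66033382, so the balance is 47,000 × (1.82185112 − 1.66033382) / (1.82185112 − 1) = $9,236.85.

$9,237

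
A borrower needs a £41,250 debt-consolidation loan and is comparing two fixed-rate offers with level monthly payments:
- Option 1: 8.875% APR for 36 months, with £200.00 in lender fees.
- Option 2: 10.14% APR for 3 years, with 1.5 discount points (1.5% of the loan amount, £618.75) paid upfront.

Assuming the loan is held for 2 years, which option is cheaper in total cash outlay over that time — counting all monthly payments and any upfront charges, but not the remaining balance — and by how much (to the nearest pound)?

Option 1: monthly rate = 8.875%/12 = 0.0073958; payment = 41,250 × 0.0073958 / (1 − (1+0.0073958)^−36) = £1,309.34.
Option 2: monthly rate = 10.14%/12 = 0.0084500; payment = 41,250 × 0.0084500 / (1 − (1+0.0084500)^−36) = £1,333.73.
Over 24 months: Option 1 costs 24 × £1,309.34 + £200.00 = £31,624.16; Option 2 costs 24 × £1,333.73 + £618.75 = £32,628.27.
Option 1 is cheaper by £32,628.27 − £31,624.16 = £1,004.11.

Option 1 by £1,004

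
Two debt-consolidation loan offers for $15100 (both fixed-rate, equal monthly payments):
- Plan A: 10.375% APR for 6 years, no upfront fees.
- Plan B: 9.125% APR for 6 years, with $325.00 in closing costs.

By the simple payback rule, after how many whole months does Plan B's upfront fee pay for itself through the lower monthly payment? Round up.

Plan A: monthly rate = 10.375%/12 = 0.0086458; payment = 15,100 × 0.0086458 / (1 − (1+0.0086458)^−72) = $282.60.
Plan B: monthly rate = 9.125%/12 = 0.0076042; payment = 15,100 × 0.0076042 / (1 − (1+0.0076042)^−72) = $273.12.
Monthly savings = $282.60 − $273.12 = $9.48.
Break-even = $325.00 / $9.48 = 34.28 → 35 months.

35 months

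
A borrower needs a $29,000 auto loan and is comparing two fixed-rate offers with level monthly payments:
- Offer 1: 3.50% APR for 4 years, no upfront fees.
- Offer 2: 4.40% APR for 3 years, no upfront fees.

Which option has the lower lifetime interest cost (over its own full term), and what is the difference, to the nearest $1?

Offer 1: monthly rate = 3.5%/12 = 0.0029167; payment = 29,000 × 0.0029167 / (1 − (1+0.0029167)^−48) = $648.32.
Total interest on Offer 1 = 48 × $648.32 − $29,000 = $2,119.36.
Offer 2: at 4.40% the monthly rate is 0.0036667, so the payment is 29,000 × 0.0036667 / (1 − 1.0036667^−36) = $861.37.
Total interest on Offer 2 = 36 × $861.37 − $29,000 = $2,009.32.
Offer 2 is lower by $110.04.

Offer 2 by $110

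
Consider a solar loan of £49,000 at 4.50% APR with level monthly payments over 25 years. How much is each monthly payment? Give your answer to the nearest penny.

At 4.50% the monthly rate is 0.0037500, so the payment is 49,000 × 0.0037500 / (1 − 1.0037500^−300) = £272.36.

£272.36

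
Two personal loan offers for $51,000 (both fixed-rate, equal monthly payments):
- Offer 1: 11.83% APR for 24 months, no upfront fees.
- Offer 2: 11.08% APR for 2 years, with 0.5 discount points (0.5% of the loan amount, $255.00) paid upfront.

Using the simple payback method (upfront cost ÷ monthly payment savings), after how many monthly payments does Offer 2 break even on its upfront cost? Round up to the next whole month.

Offer 1: at 11.83% the monthly rate is 0.0098583, so the payment is 51,000 × 0.0098583 / (1 − 1.0098583^−24) = $2,396.70.
Offer 2: at 11.08% the monthly rate is 0.0092333, so the payment is 51,000 × 0.0092333 / (1 − 1.0092333^−24) = $2,378.89.
Monthly savings = $2,396.70 − $2,378.89 = $17.81.
Break-even = $255.00 / $17.81 = 14.32 → 15 months.

15 months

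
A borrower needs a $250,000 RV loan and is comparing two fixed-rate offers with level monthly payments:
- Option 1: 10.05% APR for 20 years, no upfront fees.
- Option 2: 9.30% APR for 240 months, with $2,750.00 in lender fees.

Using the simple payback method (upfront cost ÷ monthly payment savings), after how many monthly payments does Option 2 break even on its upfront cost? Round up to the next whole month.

Option 1: monthly rate = 10.05%/12 = 0.0083750; payment = 250,000 × 0.0083750 / (1 − (1+0.0083750)^−240) = $2,420.84.
Option 2: at 9.30% the monthly rate is 0.0077500, so the payment is 250,000 × 0.0077500 / (1 − 1.0077500^−240) = $2,297.77.
Monthly savings = $2,420.84 − $2,297.77 = $123.07.
Break-even = $2,750.00 / $123.07 = 22.35 → 23 months.

23 months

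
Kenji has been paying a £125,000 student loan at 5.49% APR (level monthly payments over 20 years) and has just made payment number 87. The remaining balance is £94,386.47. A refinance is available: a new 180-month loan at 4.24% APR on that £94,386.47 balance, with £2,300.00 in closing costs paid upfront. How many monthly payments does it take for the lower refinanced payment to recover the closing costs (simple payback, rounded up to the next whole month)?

Current payment = 125,000 × 5.49%/12 / (1 − (1+0.0045750)^−240) = £859.15.
Refinanced payment = 94,386.47 × 0.0035333 / (1 − (1+0.0035333)^−180) = £709.57.
Monthly savings = £859.15 − £709.57 = £149.58.
Break-even = £2,300.00 / £149.58 = 15.38 → 16 months.

16 months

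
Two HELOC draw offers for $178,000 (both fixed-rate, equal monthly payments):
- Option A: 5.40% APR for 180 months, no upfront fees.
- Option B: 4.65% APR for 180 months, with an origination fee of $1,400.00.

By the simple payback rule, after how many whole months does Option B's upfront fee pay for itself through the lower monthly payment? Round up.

21 months

Option A: at 5.40% the monthly rate is 0.0045000, so the payment is 178,000 × 0.0045000 / (1 − 1.0045000^−180) = $1,444.98.
Option B: monthly rate = 4.65%/12 = 0.0038750; payment = 178,000 × 0.0038750 / (1 − (1+0.0038750)^−180) = $1,375.37.
Monthly savings = $1,444.98 − $1,375.37 = $69.61.
Break-even = $1,400.00 / $69.61 = 20.11 → 21 months.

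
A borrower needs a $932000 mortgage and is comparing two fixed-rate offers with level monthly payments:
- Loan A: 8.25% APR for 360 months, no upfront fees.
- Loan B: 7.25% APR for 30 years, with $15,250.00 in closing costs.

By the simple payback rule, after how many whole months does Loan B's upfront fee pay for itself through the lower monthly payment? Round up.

24 months

Loan A: monthly rate = 8.25%/12 = 0.0068750; payment = 932,000 × 0.0068750 / (1 − (1+0.0068750)^−360) = $7,001.80.
Loan B: monthly rate = 7.25%/12 = 0.0060417; payment = 932,000 × 0.0060417 / (1 − (1+0.0060417)^−360) = $6,357.88.
Monthly savings = $7,001.80 − $6,357.88 = $643.92.
Break-even = $15,250.00 / $643.92 = 23.68 → 24 months.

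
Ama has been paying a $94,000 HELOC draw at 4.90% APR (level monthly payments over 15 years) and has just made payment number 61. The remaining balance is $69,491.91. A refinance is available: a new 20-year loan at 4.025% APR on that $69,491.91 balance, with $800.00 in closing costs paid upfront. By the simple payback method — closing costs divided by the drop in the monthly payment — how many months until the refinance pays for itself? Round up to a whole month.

Current payment = 94,000 × 4.9%/12 / (1 − (1+0.0040833)^−180) = $738.46.
Refinanced payment = 69,491.91 × 0.0033542 / (1 − (1+0.0033542)^−240) = $422.02.
Monthly savings = $738.46 − $422.02 = $316.44.
Break-even = $800.00 / $316.44 = 2.53 → 3 months.

3 months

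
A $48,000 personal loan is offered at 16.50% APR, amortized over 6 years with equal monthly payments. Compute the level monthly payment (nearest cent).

$1,054.47

Monthly rate = 16.5%/12 = 0.0137500; payment = 48,000 × 0.0137500 / (1 − (1+0.0137500)^−72) = $1,054.47.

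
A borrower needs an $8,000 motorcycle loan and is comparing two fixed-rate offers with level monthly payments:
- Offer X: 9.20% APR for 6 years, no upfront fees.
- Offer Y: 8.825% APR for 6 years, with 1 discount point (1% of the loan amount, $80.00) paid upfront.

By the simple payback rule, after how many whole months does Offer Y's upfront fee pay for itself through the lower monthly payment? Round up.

Offer X: at 9.20% the monthly rate is 0.0076667, so the payment is 8,000 × 0.0076667 / (1 − 1.0076667^−72) = $145.00.
Offer Y: monthly rate = 8.825%/12 = 0.0073542; payment = 8,000 × 0.0073542 / (1 − (1+0.0073542)^−72) = $143.51.
Monthly savings = $145.00 − $143.51 = $1.49.
Break-even = $80.00 / $1.49 = 53.69 → 54 months.

54 months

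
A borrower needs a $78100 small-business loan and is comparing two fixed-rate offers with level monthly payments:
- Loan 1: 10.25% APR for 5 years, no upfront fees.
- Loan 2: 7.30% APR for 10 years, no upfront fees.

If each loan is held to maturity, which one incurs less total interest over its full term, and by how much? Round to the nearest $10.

Loan 1: monthly rate = 10.25%/12 = 0.0085417; payment = 78,100 × 0.0085417 / (1 − (1+0.0085417)^−60) = $1,669.02.
Total interest on Loan 1 = 60 × $1,669.02 − $78,100 = $22,041.20.
Loan 2: monthly rate = 7.3%/12 = 0.0060833; payment = 78,100 × 0.0060833 / (1 − (1+0.0060833)^−120) = $918.93.
Total interest on Loan 2 = 120 × $918.93 − $78,100 = $32,171.60.
Loan 1 is lower by $10,130.40.

Loan 1 by $10,130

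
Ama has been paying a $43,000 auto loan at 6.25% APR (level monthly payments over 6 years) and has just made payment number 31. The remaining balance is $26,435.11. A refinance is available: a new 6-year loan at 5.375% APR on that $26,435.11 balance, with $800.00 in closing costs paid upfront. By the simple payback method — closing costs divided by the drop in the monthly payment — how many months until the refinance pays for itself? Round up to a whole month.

Current payment = 43,000 × 6.25%/12 / (1 − (1+0.0052083)^−72) = $717.72.
Refinanced payment = 26,435.11 × 0.0044792 / (1 − (1+0.0044792)^−72) = $430.35.
Monthly savings = $717.72 − $430.35 = $287.37.
Break-even = $800.00 / $287.37 = 2.78 → 3 months.

3 months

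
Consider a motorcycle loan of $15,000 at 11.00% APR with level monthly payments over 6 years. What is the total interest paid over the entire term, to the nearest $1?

$5,557

Monthly rate = 11%/12 = 0.0091667; payment = 15,000 × 0.0091667 / (1 − (1+0.0091667)^−72) = $285.51.
Total paid = 72 × $285.51 = $20,556.72; interest = $20,556.72 − $15,000 = $5,556.72.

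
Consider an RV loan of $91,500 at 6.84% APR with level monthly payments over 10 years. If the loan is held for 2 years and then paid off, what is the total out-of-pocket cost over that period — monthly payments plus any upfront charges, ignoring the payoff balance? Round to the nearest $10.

$25,320

Monthly rate = 6.84%/12 = 0.0057000; payment = 91,500 × 0.0057000 / (1 − (1+0.0057000)^−120) = $1,054.86.
Total outlay = 24 × $1,054.86 = $25,316.64.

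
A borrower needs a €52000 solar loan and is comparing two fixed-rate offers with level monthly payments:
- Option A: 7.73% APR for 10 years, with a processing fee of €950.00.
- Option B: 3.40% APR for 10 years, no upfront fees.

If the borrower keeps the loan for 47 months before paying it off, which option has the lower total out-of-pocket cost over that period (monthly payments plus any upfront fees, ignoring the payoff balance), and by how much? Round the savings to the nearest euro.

Option A: at 7.73% the monthly rate is 0.0064417, so the payment is 52,000 × 0.0064417 / (1 − 1.0064417^−120) = €623.51.
Option B: monthly rate = 3.4%/12 = 0.0028333; payment = 52,000 × 0.0028333 / (1 − (1+0.0028333)^−120) = €511.77.
Over 47 months: Option A costs 47 × €623.51 + €950.00 = €30,254.97; Option B costs 47 × €511.77 = €24,053.19.
Option B is cheaper by €30,254.97 − €24,053.19 = €6,201.78.

Option B by €6,202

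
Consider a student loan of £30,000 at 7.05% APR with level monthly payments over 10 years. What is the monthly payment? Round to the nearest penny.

At 7.05% the monthly rate is 0.0058750, so the payment is 30,000 × 0.0058750 / (1 − 1.0058750^−120) = £349.10.

£349.10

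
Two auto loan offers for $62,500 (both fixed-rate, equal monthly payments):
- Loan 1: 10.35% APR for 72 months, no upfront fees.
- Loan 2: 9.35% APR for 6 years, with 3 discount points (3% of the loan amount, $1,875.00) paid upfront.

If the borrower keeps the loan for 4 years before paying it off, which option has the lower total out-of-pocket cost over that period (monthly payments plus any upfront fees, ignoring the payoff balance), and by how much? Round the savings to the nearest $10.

Loan 1 by $370

Loan 1: at 10.35% the monthly rate is 0.0086250, so the payment is 62,500 × 0.0086250 / (1 − 1.0086250^−72) = $1,168.93.
Loan 2: monthly rate = 9.35%/12 = 0.0077917; payment = 62,500 × 0.0077917 / (1 − (1+0.0077917)^−72) = $1,137.48.
Over 48 months: Loan 1 costs 48 × $1,168.93 = $56,108.64; Loan 2 costs 48 × $1,137.48 + $1,875.00 = $56,474.04.
Loan 1 is cheaper by $56,474.04 − $56,108.64 = $365.40.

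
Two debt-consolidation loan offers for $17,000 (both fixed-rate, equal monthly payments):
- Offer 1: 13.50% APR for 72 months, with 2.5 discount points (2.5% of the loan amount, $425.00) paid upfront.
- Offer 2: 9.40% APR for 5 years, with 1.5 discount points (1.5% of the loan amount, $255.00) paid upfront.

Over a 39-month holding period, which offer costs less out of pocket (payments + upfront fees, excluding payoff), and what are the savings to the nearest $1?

Offer 1: monthly rate = 13.5%/12 = 0.0112500; payment = 17,000 × 0.0112500 / (1 − (1+0.0112500)^−72) = $345.76.
Offer 2: at 9.40% the monthly rate is 0.0078333, so the payment is 17,000 × 0.0078333 / (1 − 1.0078333^−60) = $356.20.
Over 39 months: Offer 1 costs 39 × $345.76 + $425.00 = $13,909.64; Offer 2 costs 39 × $356.20 + $255.00 = $14,146.80.
Offer 1 is cheaper by $14,146.80 − $13,909.64 = $237.16.

Offer 1 by $237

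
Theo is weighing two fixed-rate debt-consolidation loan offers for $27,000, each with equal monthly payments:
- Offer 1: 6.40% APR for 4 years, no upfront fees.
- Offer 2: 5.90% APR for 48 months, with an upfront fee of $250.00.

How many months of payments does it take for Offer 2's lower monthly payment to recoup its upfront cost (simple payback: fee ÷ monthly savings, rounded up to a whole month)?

41 months

Offer 1: at 6.40% the monthly rate is 0.0053333, so the payment is 27,000 × 0.0053333 / (1 − 1.0053333^−48) = $639.06.
Offer 2: at 5.90% the monthly rate is 0.0049167, so the payment is 27,000 × 0.0049167 / (1 − 1.0049167^−48) = $632.86.
Monthly savings = $639.06 − $632.86 = $6.20.
Break-even = $250.00 / $6.20 = 40.32 → 41 months.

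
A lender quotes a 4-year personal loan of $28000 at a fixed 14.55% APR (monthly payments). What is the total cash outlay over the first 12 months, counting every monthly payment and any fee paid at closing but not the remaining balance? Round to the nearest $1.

Monthly rate = 14.55%/12 = 0.0121250; payment = 28,000 × 0.0121250 / (1 − (1+0.0121250)^−48) = $772.89.
Total outlay = 12 × $772.89 = $9,274.68.

$9,275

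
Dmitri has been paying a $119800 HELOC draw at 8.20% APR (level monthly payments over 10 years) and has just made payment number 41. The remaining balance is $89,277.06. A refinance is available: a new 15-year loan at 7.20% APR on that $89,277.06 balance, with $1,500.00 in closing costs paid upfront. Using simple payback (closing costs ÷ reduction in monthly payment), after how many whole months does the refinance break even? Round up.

3 months

Current payment = 119,800 × 8.2%/12 / (1 − (1+0.0068333)^−120) = $1,466.20.
Refinanced payment = 89,277.06 × 0.0060000 / (1 − (1+0.0060000)^−180) = $812.46.
Monthly savings = $1,466.20 − $812.46 = $653.74.
Break-even = $1,500.00 / $653.74 = 2.29 → 3 months.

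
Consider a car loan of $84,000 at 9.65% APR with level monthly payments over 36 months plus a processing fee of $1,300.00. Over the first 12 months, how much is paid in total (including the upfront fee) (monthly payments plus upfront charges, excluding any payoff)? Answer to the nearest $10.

Monthly rate = 9.65%/12 = 0.0080417; payment = 84,000 × 0.0080417 / (1 − (1+0.0080417)^−36) = $2,696.66.
Total outlay = 12 × $2,696.66 + $1,300.00 = $33,659.92.

$33,660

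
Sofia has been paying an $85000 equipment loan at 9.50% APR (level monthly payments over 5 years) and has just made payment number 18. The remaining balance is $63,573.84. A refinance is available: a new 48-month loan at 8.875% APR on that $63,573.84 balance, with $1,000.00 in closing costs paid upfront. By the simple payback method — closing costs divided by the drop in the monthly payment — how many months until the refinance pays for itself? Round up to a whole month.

5 months

Current payment = 85,000 × 9.5%/12 / (1 − (1+0.0079167)^−60) = $1,785.16.
Refinanced payment = 63,573.84 × 0.0073958 / (1 − (1+0.0073958)^−48) = $1,578.27.
Monthly savings = $1,785.16 − $1,578.27 = $206.89.
Break-even = $1,000.00 / $206.89 = 4.83 → 5 months.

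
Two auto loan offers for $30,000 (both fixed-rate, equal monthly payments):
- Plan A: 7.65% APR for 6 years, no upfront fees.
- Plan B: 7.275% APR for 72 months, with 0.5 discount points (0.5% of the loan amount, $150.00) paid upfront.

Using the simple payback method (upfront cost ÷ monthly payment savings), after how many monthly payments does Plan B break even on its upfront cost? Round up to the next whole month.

Plan A: monthly rate = 7.65%/12 = 0.0063750; payment = 30,000 × 0.0063750 / (1 − (1+0.0063750)^−72) = $520.89.
Plan B: at 7.275% the monthly rate is 0.0060625, so the payment is 30,000 × 0.0060625 / (1 − 1.0060625^−72) = $515.44.
Monthly savings = $520.89 − $515.44 = $5.45.
Break-even = $150.00 / $5.45 = 27.52 → 28 months.

28 months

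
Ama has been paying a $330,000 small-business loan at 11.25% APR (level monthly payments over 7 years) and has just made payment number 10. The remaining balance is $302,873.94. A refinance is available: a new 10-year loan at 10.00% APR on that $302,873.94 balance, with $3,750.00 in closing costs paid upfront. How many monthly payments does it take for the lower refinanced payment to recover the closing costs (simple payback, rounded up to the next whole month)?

3 months

Current payment = 330,000 × 11.25%/12 / (1 − (1+0.0093750)^−84) = $5,693.88.
Refinanced payment = 302,873.94 × 0.0083333 / (1 − (1+0.0083333)^−120) = $4,002.50.
Monthly savings = $5,693.88 − $4,002.50 = $1,691.38.
Break-even = $3,750.00 / $1,691.38 = 2.22 → 3 months.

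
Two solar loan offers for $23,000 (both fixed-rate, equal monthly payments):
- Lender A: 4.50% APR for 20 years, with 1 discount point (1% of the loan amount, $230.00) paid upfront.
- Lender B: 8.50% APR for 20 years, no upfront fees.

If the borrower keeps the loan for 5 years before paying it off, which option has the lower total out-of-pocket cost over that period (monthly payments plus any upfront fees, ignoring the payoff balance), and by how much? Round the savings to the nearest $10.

Lender A by $3,020

Lender A: monthly rate = 4.5%/12 = 0.0037500; payment = 23,000 × 0.0037500 / (1 − (1+0.0037500)^−240) = $145.51.
Lender B: at 8.50% the monthly rate is 0.0070833, so the payment is 23,000 × 0.0070833 / (1 − 1.0070833^−240) = $199.60.
Over 60 months: Lender A costs 60 × $145.51 + $230.00 = $8,960.60; Lender B costs 60 × $199.60 = $11,976.00.
Lender A is cheaper by $11,976.00 − $8,960.60 = $3,015.40.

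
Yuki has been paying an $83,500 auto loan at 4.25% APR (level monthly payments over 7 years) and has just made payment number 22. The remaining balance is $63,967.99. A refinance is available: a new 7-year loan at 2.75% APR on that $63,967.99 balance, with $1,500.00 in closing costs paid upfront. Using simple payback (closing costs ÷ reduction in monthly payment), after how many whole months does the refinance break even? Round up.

Current payment = 83,500 × 4.25%/12 / (1 − (1+0.0035417)^−84) = $1,150.98.
Refinanced payment = 63,967.99 × 0.0022917 / (1 − (1+0.0022917)^−84) = $838.04.
Monthly savings = $1,150.98 − $838.04 = $312.94.
Break-even = $1,500.00 / $312.94 = 4.79 → 5 months.

5 months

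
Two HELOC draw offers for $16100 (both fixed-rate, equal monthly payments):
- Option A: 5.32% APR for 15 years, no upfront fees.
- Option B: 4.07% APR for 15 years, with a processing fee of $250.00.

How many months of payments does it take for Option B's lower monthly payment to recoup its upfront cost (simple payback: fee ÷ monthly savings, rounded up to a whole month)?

25 months

Option A: monthly rate = 5.32%/12 = 0.0044333; payment = 16,100 × 0.0044333 / (1 − (1+0.0044333)^−180) = $130.02.
Option B: at 4.07% the monthly rate is 0.0033917, so the payment is 16,100 × 0.0033917 / (1 − 1.0033917^−180) = $119.66.
Monthly savings = $130.02 − $119.66 = $10.36.
Break-even = $250.00 / $10.36 = 24.13 → 25 months.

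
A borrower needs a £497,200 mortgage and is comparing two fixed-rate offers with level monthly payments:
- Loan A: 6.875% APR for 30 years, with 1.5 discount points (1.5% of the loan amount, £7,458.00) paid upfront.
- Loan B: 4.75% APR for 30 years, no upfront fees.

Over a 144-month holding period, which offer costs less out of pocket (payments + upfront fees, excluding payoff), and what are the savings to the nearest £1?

Loan A: at 6.875% the monthly rate is 0.0057292, so the payment is 497,200 × 0.0057292 / (1 − 1.0057292^−360) = £3,266.25.
Loan B: monthly rate = 4.75%/12 = 0.0039583; payment = 497,200 × 0.0039583 / (1 − (1+0.0039583)^−360) = £2,593.63.
Over 144 months: Loan A costs 144 × £3,266.25 + £7,458.00 = £477,798.00; Loan B costs 144 × £2,593.63 = £373,482.72.
Loan B is cheaper by £477,798.00 − £373,482.72 = £104,315.28.

Loan B by £104,315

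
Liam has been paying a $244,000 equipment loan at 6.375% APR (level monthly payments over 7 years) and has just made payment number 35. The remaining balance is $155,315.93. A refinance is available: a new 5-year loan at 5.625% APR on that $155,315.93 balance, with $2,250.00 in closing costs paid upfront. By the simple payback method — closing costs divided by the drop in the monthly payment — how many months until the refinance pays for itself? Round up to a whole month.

4 months

Current payment = 244,000 × 6.375%/12 / (1 − (1+0.0053125)^−84) = $3,608.51.
Refinanced payment = 155,315.93 × 0.0046875 / (1 − (1+0.0046875)^−60) = $2,975.68.
Monthly savings = $3,608.51 − $2,975.68 = $632.83.
Break-even = $2,250.00 / $632.83 = 3.56 → 4 months.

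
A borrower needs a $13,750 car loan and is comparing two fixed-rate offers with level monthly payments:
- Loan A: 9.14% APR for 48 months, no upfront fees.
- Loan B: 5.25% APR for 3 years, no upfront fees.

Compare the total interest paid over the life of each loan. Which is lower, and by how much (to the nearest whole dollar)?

Loan B by $1,577

Loan A: monthly rate = 9.14%/12 = 0.0076167; payment = 13,750 × 0.0076167 / (1 − (1+0.0076167)^−48) = $343.08.
Total interest on Loan A = 48 × $343.08 − $13,750 = $2,717.84.
Loan B: at 5.25% the monthly rate is 0.0043750, so the payment is 13,750 × 0.0043750 / (1 − 1.0043750^−36) = $413.64.
Total interest on Loan B = 36 × $413.64 − $13,750 = $1,141.04.
Loan B is lower by $1,576.80.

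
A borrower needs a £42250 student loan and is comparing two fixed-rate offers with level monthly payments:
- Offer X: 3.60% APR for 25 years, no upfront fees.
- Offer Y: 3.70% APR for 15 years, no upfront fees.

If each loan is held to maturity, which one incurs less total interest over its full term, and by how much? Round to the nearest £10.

Offer Y by £9,020

Offer X: monthly rate = 3.6%/12 = 0.0030000; payment = 42,250 × 0.0030000 / (1 − (1+0.0030000)^−300) = £213.79.
Total interest on Offer X = 300 × £213.79 − £42,250 = £21,887.00.
Offer Y: monthly rate = 3.7%/12 = 0.0030833; payment = 42,250 × 0.0030833 / (1 − (1+0.0030833)^−180) = £306.20.
Total interest on Offer Y = 180 × £306.20 − £42,250 = £12,866.00.
Offer Y is lower by £9,021.00.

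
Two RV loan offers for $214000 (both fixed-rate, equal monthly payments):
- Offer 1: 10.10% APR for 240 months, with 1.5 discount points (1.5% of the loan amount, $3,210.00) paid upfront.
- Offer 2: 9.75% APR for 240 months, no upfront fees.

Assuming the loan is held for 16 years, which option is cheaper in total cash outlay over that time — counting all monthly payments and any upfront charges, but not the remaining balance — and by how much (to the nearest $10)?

Offer 1: at 10.10% the monthly rate is 0.0084167, so the payment is 214,000 × 0.0084167 / (1 − 1.0084167^−240) = $2,079.34.
Offer 2: monthly rate = 9.75%/12 = 0.0081250; payment = 214,000 × 0.0081250 / (1 − (1+0.0081250)^−240) = $2,029.83.
Over 192 months: Offer 1 costs 192 × $2,079.34 + $3,210.00 = $402,443.28; Offer 2 costs 192 × $2,029.83 = $389,727.36.
Offer 2 is cheaper by $402,443.28 − $389,727.36 = $12,715.92.

Offer 2 by $12,720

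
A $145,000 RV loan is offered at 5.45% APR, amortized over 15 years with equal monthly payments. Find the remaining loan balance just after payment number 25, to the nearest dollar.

With monthly rate i = 5.45%/12 = 0.0045417, the balance after k of n payments is P · [(1+i)^n − (1+i)^k] / [(1+i)^n − 1].
(1+0.0045417)^180 = 2.26064280 and (1+0.0045417)^25 = 1.11995064, so the balance is 145,000 × (2.26064280 − 1.11995064) / (2.26064280 − 1) = $131,203.20.

$131,203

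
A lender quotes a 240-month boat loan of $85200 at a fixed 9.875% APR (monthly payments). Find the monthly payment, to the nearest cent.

At 9.875% the monthly rate is 0.0082292, so the payment is 85,200 × 0.0082292 / (1 − 1.0082292^−240) = $815.15.

$815.15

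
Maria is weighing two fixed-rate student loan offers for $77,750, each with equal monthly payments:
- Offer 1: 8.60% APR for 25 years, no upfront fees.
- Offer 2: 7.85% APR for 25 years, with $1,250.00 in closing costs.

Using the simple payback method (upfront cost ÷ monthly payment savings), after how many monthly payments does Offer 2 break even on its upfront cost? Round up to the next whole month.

33 months

Offer 1: at 8.60% the monthly rate is 0.0071667, so the payment is 77,750 × 0.0071667 / (1 − 1.0071667^−300) = $631.31.
Offer 2: at 7.85% the monthly rate is 0.0065417, so the payment is 77,750 × 0.0065417 / (1 − 1.0065417^−300) = $592.38.
Monthly savings = $631.31 − $592.38 = $38.93.
Break-even = $1,250.00 / $38.93 = 32.11 → 33 months.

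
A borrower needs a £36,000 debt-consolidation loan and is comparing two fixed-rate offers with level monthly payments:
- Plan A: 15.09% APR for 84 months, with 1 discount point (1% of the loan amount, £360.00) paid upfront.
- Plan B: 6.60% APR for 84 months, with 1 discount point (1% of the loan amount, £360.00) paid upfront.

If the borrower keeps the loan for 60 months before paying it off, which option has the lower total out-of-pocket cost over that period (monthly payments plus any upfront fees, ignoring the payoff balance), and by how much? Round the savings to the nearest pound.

Plan A: at 15.09% the monthly rate is 0.0125750, so the payment is 36,000 × 0.0125750 / (1 − 1.0125750^−84) = £696.50.
Plan B: monthly rate = 6.6%/12 = 0.0055000; payment = 36,000 × 0.0055000 / (1 − (1+0.0055000)^−84) = £536.32.
Over 60 months: Plan A costs 60 × £696.50 + £360.00 = £42,150.00; Plan B costs 60 × £536.32 + £360.00 = £32,539.20.
Plan B is cheaper by £42,150.00 − £32,539.20 = £9,610.80.

Plan B by £9,611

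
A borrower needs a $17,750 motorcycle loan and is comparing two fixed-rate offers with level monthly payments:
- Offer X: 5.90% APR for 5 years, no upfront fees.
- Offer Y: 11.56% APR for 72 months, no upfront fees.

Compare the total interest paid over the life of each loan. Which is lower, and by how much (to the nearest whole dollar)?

Offer X: monthly rate = 5.9%/12 = 0.0049167; payment = 17,750 × 0.0049167 / (1 − (1+0.0049167)^−60) = $342.33.
Total interest on Offer X = 60 × $342.33 − $17,750 = $2,789.80.
Offer Y: at 11.56% the monthly rate is 0.0096333, so the payment is 17,750 × 0.0096333 / (1 − 1.0096333^−72) = $342.97.
Total interest on Offer Y = 72 × $342.97 − $17,750 = $6,943.84.
Offer X is lower by $4,154.04.

Offer X by $4,154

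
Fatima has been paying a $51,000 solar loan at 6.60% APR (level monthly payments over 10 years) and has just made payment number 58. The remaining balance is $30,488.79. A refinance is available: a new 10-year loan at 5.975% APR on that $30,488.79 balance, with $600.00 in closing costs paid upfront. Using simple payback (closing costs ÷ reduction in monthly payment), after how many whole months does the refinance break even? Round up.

Current payment = 51,000 × 6.6%/12 / (1 − (1+0.0055000)^−120) = $581.69.
Refinanced payment = 30,488.79 × 0.0049792 / (1 − (1+0.0049792)^−120) = $338.11.
Monthly savings = $581.69 − $338.11 = $243.58.
Break-even = $600.00 / $243.58 = 2.46 → 3 months.

3 months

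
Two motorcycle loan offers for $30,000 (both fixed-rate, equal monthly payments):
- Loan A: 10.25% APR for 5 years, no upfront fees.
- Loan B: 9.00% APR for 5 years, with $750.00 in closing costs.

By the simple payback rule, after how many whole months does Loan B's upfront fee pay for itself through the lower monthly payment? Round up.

41 months

Loan A: monthly rate = 10.25%/12 = 0.0085417; payment = 30,000 × 0.0085417 / (1 − (1+0.0085417)^−60) = $641.11.
Loan B: at 9.00% the monthly rate is 0.0075000, so the payment is 30,000 × 0.0075000 / (1 − 1.0075000^−60) = $622.75.
Monthly savings = $641.11 − $622.75 = $18.36.
Break-even = $750.00 / $18.36 = 40.85 → 41 months.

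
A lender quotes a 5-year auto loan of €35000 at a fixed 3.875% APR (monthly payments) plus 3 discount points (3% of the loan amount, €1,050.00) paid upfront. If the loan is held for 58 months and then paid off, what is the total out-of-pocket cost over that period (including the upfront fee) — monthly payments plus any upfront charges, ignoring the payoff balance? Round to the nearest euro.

At 3.875% the monthly rate is 0.0032292, so the payment is 35,000 × 0.0032292 / (1 − 1.0032292^−60) = €642.61.
Total outlay = 58 × €642.61 + €1,050.00 = €38,321.38.

€38,321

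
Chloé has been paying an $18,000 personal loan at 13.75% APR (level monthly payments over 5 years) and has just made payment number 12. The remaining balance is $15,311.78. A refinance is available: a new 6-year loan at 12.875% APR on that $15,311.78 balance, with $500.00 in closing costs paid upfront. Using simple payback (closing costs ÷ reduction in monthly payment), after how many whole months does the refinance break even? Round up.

5 months

Current payment = 18,000 × 13.75%/12 / (1 − (1+0.0114583)^−60) = $416.50.
Refinanced payment = 15,311.78 × 0.0107292 / (1 − (1+0.0107292)^−72) = $306.36.
Monthly savings = $416.50 − $306.36 = $110.14.
Break-even = $500.00 / $110.14 = 4.54 → 5 months.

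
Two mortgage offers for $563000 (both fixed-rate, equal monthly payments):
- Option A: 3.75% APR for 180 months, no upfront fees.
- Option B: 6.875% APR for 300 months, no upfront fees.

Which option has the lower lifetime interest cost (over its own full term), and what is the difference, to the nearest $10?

Option A: monthly rate = 3.75%/12 = 0.0031250; payment = 563,000 × 0.0031250 / (1 − (1+0.0031250)^−180) = $4,094.26.
Total interest on Option A = 180 × $4,094.26 − $563,000 = $173,966.80.
Option B: at 6.875% the monthly rate is 0.0057292, so the payment is 563,000 × 0.0057292 / (1 − 1.0057292^−300) = $3,934.39.
Total interest on Option B = 300 × $3,934.39 − $563,000 = $617,317.00.
Option A is lower by $443,350.20.

Option A by $443,350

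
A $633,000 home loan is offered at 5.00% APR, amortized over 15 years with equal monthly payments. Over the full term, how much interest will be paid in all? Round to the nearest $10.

Monthly rate = 5%/12 = 0.0041667; payment = 633,000 × 0.0041667 / (1 − (1+0.0041667)^−180) = $5,005.72.
Total paid = 180 × $5,005.72 = $901,029.60; interest = $901,029.60 − $633,000 = $268,029.60.

$268,030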